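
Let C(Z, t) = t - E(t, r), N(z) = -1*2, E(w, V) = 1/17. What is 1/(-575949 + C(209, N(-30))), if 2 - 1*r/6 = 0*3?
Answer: -17/9791168 ≈ -1.7363e-6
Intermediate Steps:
r = 12 (r = 12 - 0*3 = 12 - 6*0 = 12 + 0 = 12)
E(w, V) = 1/17
N(z) = -2
C(Z, t) = -1/17 + t (C(Z, t) = t - 1*1/17 = t - 1/17 = -1/17 + t)
1/(-575949 + C(209, N(-30))) = 1/(-575949 + (-1/17 - 2)) = 1/(-575949 - 35/17) = 1/(-9791168/17) = -17/9791168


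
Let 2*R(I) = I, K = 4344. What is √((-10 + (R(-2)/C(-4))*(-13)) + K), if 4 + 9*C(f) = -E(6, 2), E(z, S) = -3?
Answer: √4217 ≈ 64.938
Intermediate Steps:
R(I) = I/2
C(f) = -⅑ (C(f) = -4/9 + (-1*(-3))/9 = -4/9 + (⅑)*3 = -4/9 + ⅓ = -⅑)
√((-10 + (R(-2)/C(-4))*(-13)) + K) = √((-10 + (((½)*(-2))/(-⅑))*(-13)) + 4344) = √((-10 - 1*(-9)*(-13)) + 4344) = √((-10 + 9*(-13)) + 4344) = √((-10 - 117) + 4344) = √(-127 + 4344) = √4217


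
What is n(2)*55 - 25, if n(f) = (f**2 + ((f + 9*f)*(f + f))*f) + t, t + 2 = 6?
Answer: 9215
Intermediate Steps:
t = 4 (t = -2 + 6 = 4)
n(f) = 4 + f**2 + 20*f**3 (n(f) = (f**2 + ((f + 9*f)*(f + f))*f) + 4 = (f**2 + ((10*f)*(2*f))*f) + 4 = (f**2 + (20*f**2)*f) + 4 = (f**2 + 20*f**3) + 4 = 4 + f**2 + 20*f**3)
n(2)*55 - 25 = (4 + 2**2 + 20*2**3)*55 - 25 = (4 + 4 + 20*8)*55 - 25 = (4 + 4 + 160)*55 - 25 = 168*55 - 25 = 9240 - 25 = 9215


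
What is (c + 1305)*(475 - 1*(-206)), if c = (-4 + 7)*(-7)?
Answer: 874404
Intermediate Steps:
c = -21 (c = 3*(-7) = -21)
(c + 1305)*(475 - 1*(-206)) = (-21 + 1305)*(475 - 1*(-206)) = 1284*(475 + 206) = 1284*681 = 874404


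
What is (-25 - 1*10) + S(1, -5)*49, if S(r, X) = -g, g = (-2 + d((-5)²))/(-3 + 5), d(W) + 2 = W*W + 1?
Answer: -15274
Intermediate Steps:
d(W) = -1 + W² (d(W) = -2 + (W*W + 1) = -2 + (W² + 1) = -2 + (1 + W²) = -1 + W²)
g = 311 (g = (-2 + (-1 + ((-5)²)²))/(-3 + 5) = (-2 + (-1 + 25²))/2 = (-2 + (-1 + 625))*(½) = (-2 + 624)*(½) = 622*(½) = 311)
S(r, X) = -311 (S(r, X) = -1*311 = -311)
(-25 - 1*10) + S(1, -5)*49 = (-25 - 1*10) - 311*49 = (-25 - 10) - 15239 = -35 - 15239 = -15274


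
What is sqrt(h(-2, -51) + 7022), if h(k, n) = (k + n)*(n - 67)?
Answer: 2*sqrt(3319) ≈ 115.22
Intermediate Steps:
h(k, n) = (-67 + n)*(k + n) (h(k, n) = (k + n)*(-67 + n) = (-67 + n)*(k + n))
sqrt(h(-2, -51) + 7022) = sqrt(((-51)**2 - 67*(-2) - 67*(-51) - 2*(-51)) + 7022) = sqrt((2601 + 134 + 3417 + 102) + 7022) = sqrt(6254 + 7022) = sqrt(13276) = 2*sqrt(3319)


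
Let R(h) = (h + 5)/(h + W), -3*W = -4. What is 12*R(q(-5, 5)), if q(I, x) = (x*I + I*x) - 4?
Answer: 882/79 ≈ 11.165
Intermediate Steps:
W = 4/3 (W = -⅓*(-4) = 4/3 ≈ 1.3333)
q(I, x) = -4 + 2*I*x (q(I, x) = (I*x + I*x) - 4 = 2*I*x - 4 = -4 + 2*I*x)
R(h) = (5 + h)/(4/3 + h) (R(h) = (h + 5)/(h + 4/3) = (5 + h)/(4/3 + h))
12*R(q(-5, 5)) = 12*(3*(5 + (-4 + 2*(-5)*5))/(4 + 3*(-4 + 2*(-5)*5))) = 12*(3*(5 + (-4 - 50))/(4 + 3*(-4 - 50))) = 12*(3*(5 - 54)/(4 + 3*(-54))) = 12*(3*(-49)/(4 - 162)) = 12*(3*(-49)/(-158)) = 12*(3*(-1/158)*(-49)) = 12*(147/158) = 882/79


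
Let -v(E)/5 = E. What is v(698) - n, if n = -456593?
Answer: 453103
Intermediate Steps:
v(E) = -5*E
v(698) - n = -5*698 - 1*(-456593) = -3490 + 456593 = 453103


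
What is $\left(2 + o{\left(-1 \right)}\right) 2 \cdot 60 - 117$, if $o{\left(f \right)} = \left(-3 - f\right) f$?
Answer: $363$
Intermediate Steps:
$o{\left(f \right)} = f \left(-3 - f\right)$
$\left(2 + o{\left(-1 \right)}\right) 2 \cdot 60 - 117 = \left(2 - - (3 - 1)\right) 2 \cdot 60 - 117 = \left(2 - \left(-1\right) 2\right) 2 \cdot 60 - 117 = \left(2 + 2\right) 2 \cdot 60 - 117 = 4 \cdot 2 \cdot 60 - 117 = 8 \cdot 60 - 117 = 480 - 117 = 363$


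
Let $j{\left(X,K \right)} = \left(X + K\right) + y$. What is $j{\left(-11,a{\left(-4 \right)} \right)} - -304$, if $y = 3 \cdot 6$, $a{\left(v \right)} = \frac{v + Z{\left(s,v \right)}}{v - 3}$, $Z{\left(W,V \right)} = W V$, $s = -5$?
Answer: $\frac{2161}{7} \approx 308.71$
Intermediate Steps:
$Z{\left(W,V \right)} = V W$
$a{\left(v \right)} = - \frac{4 v}{-3 + v}$ ($a{\left(v \right)} = \frac{v + v \left(-5\right)}{v - 3} = \frac{v - 5 v}{-3 + v} = \frac{\left(-4\right) v}{-3 + v} = - \frac{4 v}{-3 + v}$)
$y = 18$
$j{\left(X,K \right)} = 18 + K + X$ ($j{\left(X,K \right)} = \left(X + K\right) + 18 = \left(K + X\right) + 18 = 18 + K + X$)
$j{\left(-11,a{\left(-4 \right)} \right)} - -304 = \left(18 - - \frac{16}{-3 - 4} - 11\right) - -304 = \left(18 - - \frac{16}{-7} - 11\right) + 304 = \left(18 - \left(-16\right) \left(- \frac{1}{7}\right) - 11\right) + 304 = \left(18 - \frac{16}{7} - 11\right) + 304 = \frac{33}{7} + 304 = \frac{2161}{7}$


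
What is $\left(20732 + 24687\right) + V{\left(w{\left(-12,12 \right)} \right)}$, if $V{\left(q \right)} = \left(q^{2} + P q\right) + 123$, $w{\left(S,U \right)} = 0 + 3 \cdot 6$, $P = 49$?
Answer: $46748$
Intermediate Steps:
$w{\left(S,U \right)} = 18$ ($w{\left(S,U \right)} = 0 + 18 = 18$)
$V{\left(q \right)} = 123 + q^{2} + 49 q$ ($V{\left(q \right)} = \left(q^{2} + 49 q\right) + 123 = 123 + q^{2} + 49 q$)
$\left(20732 + 24687\right) + V{\left(w{\left(-12,12 \right)} \right)} = \left(20732 + 24687\right) + \left(123 + 18^{2} + 49 \cdot 18\right) = 45419 + \left(123 + 324 + 882\right) = 45419 + 1329 = 46748$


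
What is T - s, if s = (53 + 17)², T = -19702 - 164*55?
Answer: -33622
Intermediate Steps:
T = -28722 (T = -19702 - 1*9020 = -19702 - 9020 = -28722)
s = 4900 (s = 70² = 4900)
T - s = -28722 - 1*4900 = -28722 - 4900 = -33622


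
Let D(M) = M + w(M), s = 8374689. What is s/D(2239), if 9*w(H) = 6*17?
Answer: 25124067/6751 ≈ 3721.5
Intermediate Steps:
w(H) = 34/3 (w(H) = (6*17)/9 = (1/9)*102 = 34/3)
D(M) = 34/3 + M (D(M) = M + 34/3 = 34/3 + M)
s/D(2239) = 8374689/(34/3 + 2239) = 8374689/(6751/3) = 8374689*(3/6751) = 25124067/6751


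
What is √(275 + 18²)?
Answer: √599 ≈ 24.474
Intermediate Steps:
√(275 + 18²) = √(275 + 324) = √599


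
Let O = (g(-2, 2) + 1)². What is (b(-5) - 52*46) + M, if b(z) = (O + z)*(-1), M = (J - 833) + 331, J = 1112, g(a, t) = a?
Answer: -1778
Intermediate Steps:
M = 610 (M = (1112 - 833) + 331 = 279 + 331 = 610)
O = 1 (O = (-2 + 1)² = (-1)² = 1)
b(z) = -1 - z (b(z) = (1 + z)*(-1) = -1 - z)
(b(-5) - 52*46) + M = ((-1 - 1*(-5)) - 52*46) + 610 = ((-1 + 5) - 2392) + 610 = (4 - 2392) + 610 = -2388 + 610 = -1778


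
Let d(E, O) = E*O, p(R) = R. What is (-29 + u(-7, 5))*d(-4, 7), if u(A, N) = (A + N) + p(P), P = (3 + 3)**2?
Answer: -140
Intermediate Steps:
P = 36 (P = 6**2 = 36)
u(A, N) = 36 + A + N (u(A, N) = (A + N) + 36 = 36 + A + N)
(-29 + u(-7, 5))*d(-4, 7) = (-29 + (36 - 7 + 5))*(-4*7) = (-29 + 34)*(-28) = 5*(-28) = -140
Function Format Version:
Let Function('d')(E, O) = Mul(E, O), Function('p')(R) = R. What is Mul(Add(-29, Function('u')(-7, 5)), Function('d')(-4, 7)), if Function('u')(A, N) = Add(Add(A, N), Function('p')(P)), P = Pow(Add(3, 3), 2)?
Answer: -140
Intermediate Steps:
P = 36 (P = Pow(6, 2) = 36)
Function('u')(A, N) = Add(36, A, N) (Function('u')(A, N) = Add(Add(A, N), 36) = Add(36, A, N))
Mul(Add(-29, Function('u')(-7, 5)), Function('d')(-4, 7)) = Mul(Add(-29, Add(36, -7, 5)), Mul(-4, 7)) = Mul(Add(-29, 34), -28) = Mul(5, -28) = -140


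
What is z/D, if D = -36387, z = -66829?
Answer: 66829/36387 ≈ 1.8366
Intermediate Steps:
z/D = -66829/(-36387) = -66829*(-1/36387) = 66829/36387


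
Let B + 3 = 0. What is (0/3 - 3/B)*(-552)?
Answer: -552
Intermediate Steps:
B = -3 (B = -3 + 0 = -3)
(0/3 - 3/B)*(-552) = (0/3 - 3/(-3))*(-552) = (0*(1/3) - 3*(-1/3))*(-552) = (0 + 1)*(-552) = 1*(-552) = -552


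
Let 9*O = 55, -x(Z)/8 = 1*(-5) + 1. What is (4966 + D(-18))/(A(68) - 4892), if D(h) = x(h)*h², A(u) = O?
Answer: -138006/43973 ≈ -3.1384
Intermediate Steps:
x(Z) = 32 (x(Z) = -8*(1*(-5) + 1) = -8*(-5 + 1) = -8*(-4) = 32)
O = 55/9 (O = (⅑)*55 = 55/9 ≈ 6.1111)
A(u) = 55/9
D(h) = 32*h²
(4966 + D(-18))/(A(68) - 4892) = (4966 + 32*(-18)²)/(55/9 - 4892) = (4966 + 32*324)/(-43973/9) = (4966 + 10368)*(-9/43973) = 15334*(-9/43973) = -138006/43973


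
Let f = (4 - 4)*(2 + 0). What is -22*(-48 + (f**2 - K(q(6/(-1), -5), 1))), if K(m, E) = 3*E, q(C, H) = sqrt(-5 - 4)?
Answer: 1122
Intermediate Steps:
f = 0 (f = 0*2 = 0)
q(C, H) = 3*I (q(C, H) = sqrt(-9) = 3*I)
-22*(-48 + (f**2 - K(q(6/(-1), -5), 1))) = -22*(-48 + (0**2 - 3)) = -22*(-48 + (0 - 1*3)) = -22*(-48 + (0 - 3)) = -22*(-48 - 3) = -22*(-51) = 1122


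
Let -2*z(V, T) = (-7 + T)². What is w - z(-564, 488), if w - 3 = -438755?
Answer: -646143/2 ≈ -3.2307e+5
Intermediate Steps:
w = -438752 (w = 3 - 438755 = -438752)
z(V, T) = -(-7 + T)²/2
w - z(-564, 488) = -438752 - (-1)*(-7 + 488)²/2 = -438752 - (-1)*481²/2 = -438752 - (-1)*231361/2 = -438752 - 1*(-231361/2) = -438752 + 231361/2 = -646143/2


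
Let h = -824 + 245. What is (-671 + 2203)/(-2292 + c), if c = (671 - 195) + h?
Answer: -1532/2395 ≈ -0.63967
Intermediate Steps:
h = -579
c = -103 (c = (671 - 195) - 579 = 476 - 579 = -103)
(-671 + 2203)/(-2292 + c) = (-671 + 2203)/(-2292 - 103) = 1532/(-2395) = 1532*(-1/2395) = -1532/2395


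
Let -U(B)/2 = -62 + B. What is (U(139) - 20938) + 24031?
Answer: 2939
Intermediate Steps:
U(B) = 124 - 2*B (U(B) = -2*(-62 + B) = 124 - 2*B)
(U(139) - 20938) + 24031 = ((124 - 2*139) - 20938) + 24031 = ((124 - 278) - 20938) + 24031 = (-154 - 20938) + 24031 = -21092 + 24031 = 2939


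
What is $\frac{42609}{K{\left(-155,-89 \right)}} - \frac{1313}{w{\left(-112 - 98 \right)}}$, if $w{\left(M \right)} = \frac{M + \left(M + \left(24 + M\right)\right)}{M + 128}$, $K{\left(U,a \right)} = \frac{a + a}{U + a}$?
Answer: $\frac{15547457}{267} \approx 58230.0$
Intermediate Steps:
$K{\left(U,a \right)} = \frac{2 a}{U + a}$
$w{\left(M \right)} = \frac{24 + 3 M}{128 + M}$ ($w{\left(M \right)} = \frac{M + \left(24 + 2 M\right)}{128 + M} = \frac{24 + 3 M}{128 + M}$)
$\frac{42609}{K{\left(-155,-89 \right)}} - \frac{1313}{w{\left(-112 - 98 \right)}} = \frac{42609}{2 \left(-89\right) \frac{1}{-155 - 89}} - \frac{1313}{3 \frac{1}{128 - 210} \left(8 - 210\right)} = \frac{42609}{2 \left(-89\right) \frac{1}{-244}} - \frac{1313}{3 \frac{1}{128 - 210} \left(8 - 210\right)} = \frac{42609}{2 \left(-89\right) \left(- \frac{1}{244}\right)} - \frac{1313}{3 \frac{1}{-82} \left(-202\right)} = \frac{42609}{\frac{89}{122}} - \frac{1313}{3 \left(- \frac{1}{82}\right) \left(-202\right)} = 42609 \cdot \frac{122}{89} - \frac{1313}{\frac{303}{41}} = \frac{5198298}{89} - \frac{533}{3} = \frac{15547457}{267}$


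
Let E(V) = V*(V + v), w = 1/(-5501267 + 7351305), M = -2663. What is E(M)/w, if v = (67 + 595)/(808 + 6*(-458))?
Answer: 6363856343639277/485 ≈ 1.3121e+13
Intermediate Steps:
w = 1/1850038 ≈ 5.4053e-7
v = -331/970 (v = 662/(808 - 2748) = 662/(-1940) = 662*(-1/1940) = -331/970 ≈ -0.34124)
E(V) = V*(-331/970 + V) (E(V) = V*(V - 331/970) = V*(-331/970 + V))
E(M)/w = ((1/970)*(-2663)*(-331 + 970*(-2663)))/(1/1850038) = ((1/970)*(-2663)*(-331 - 2583110))*1850038 = ((1/970)*(-2663)*(-2583441))*1850038 = (6879703383/970)*1850038 = 6363856343639277/485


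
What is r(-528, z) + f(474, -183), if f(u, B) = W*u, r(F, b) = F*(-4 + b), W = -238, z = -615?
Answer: 214020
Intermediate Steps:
f(u, B) = -238*u
r(-528, z) + f(474, -183) = -528*(-4 - 615) - 238*474 = -528*(-619) - 112812 = 326832 - 112812 = 214020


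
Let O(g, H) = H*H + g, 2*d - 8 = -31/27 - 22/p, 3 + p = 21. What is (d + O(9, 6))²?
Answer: 1666681/729 ≈ 2286.3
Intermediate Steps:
p = 18 (p = -3 + 21 = 18)
d = 76/27 (d = 4 + (-31/27 - 22/18)/2 = 4 + (-31*1/27 - 22*1/18)/2 = 4 + (-31/27 - 11/9)/2 = 4 + (½)*(-64/27) = 4 - 32/27 = 76/27 ≈ 2.8148)
O(g, H) = g + H² (O(g, H) = H² + g = g + H²)
(d + O(9, 6))² = (76/27 + (9 + 6²))² = (76/27 + (9 + 36))² = (76/27 + 45)² = (1291/27)² = 1666681/729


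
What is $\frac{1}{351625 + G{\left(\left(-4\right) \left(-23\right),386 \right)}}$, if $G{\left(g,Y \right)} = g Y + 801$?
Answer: $\frac{1}{387938} \approx 2.5777 \cdot 10^{-6}$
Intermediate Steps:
$G{\left(g,Y \right)} = 801 + Y g$ ($G{\left(g,Y \right)} = Y g + 801 = 801 + Y g$)
$\frac{1}{351625 + G{\left(\left(-4\right) \left(-23\right),386 \right)}} = \frac{1}{351625 + \left(801 + 386 \left(\left(-4\right) \left(-23\right)\right)\right)} = \frac{1}{351625 + \left(801 + 386 \cdot 92\right)} = \frac{1}{351625 + \left(801 + 35512\right)} = \frac{1}{351625 + 36313} = \frac{1}{387938}$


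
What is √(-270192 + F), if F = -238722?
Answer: 21*I*√1154 ≈ 713.38*I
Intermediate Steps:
√(-270192 + F) = √(-270192 - 238722) = √(-508914) = 21*I*√1154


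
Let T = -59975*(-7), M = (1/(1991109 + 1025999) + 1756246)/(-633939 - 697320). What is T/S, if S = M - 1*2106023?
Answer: -22483320247158932/112786087578653399 ≈ -0.19934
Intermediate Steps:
M = -1766261285523/1338850726324 (M = (1/3017108 + 1756246)/(-1331259) = (1/3017108 + 1756246)*(-1/1331259) = (5298783856569/3017108)*(-1/1331259) = -1766261285523/1338850726324 ≈ -1.3192)
S = -2819652189466334975/1338850726324 (S = -1766261285523/1338850726324 - 1*2106023 = -1766261285523/1338850726324 - 2106023 = -2819652189466334975/1338850726324 ≈ -2.1060e+6)
T = 419825
T/S = 419825/(-2819652189466334975/1338850726324) = 419825*(-1338850726324/2819652189466334975) = -22483320247158932/112786087578653399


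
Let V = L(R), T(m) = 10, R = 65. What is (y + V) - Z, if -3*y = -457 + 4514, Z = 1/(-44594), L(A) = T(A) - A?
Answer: -188275865/133782 ≈ -1407.3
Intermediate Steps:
L(A) = 10 - A
Z = -1/44594 ≈ -2.2425e-5
y = -4057/3 (y = -(-457 + 4514)/3 = -1/3*4057 = -4057/3 ≈ -1352.3)
V = -55 (V = 10 - 1*65 = 10 - 65 = -55)
(y + V) - Z = (-4057/3 - 55) - 1*(-1/44594) = -4222/3 + 1/44594 = -188275865/133782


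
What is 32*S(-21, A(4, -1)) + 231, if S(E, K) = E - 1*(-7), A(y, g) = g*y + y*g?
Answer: -217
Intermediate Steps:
A(y, g) = 2*g*y (A(y, g) = g*y + g*y = 2*g*y)
S(E, K) = 7 + E (S(E, K) = E + 7 = 7 + E)
32*S(-21, A(4, -1)) + 231 = 32*(7 - 21) + 231 = 32*(-14) + 231 = -448 + 231 = -217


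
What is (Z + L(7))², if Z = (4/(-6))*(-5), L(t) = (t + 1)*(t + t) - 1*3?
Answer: 113569/9 ≈ 12619.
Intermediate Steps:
L(t) = -3 + 2*t*(1 + t) (L(t) = (1 + t)*(2*t) - 3 = 2*t*(1 + t) - 3 = -3 + 2*t*(1 + t))
Z = 10/3 (Z = (4*(-⅙))*(-5) = -⅔*(-5) = 10/3 ≈ 3.3333)
(Z + L(7))² = (10/3 + (-3 + 2*7 + 2*7²))² = (10/3 + (-3 + 14 + 2*49))² = (10/3 + (-3 + 14 + 98))² = (10/3 + 109)² = (337/3)² = 113569/9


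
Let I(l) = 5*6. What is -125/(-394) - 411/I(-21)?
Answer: -13182/985 ≈ -13.383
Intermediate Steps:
I(l) = 30
-125/(-394) - 411/I(-21) = -125/(-394) - 411/30 = -125*(-1/394) - 411*1/30 = 125/394 - 137/10 = -13182/985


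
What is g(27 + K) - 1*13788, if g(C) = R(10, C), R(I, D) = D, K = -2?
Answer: -13763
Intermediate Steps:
g(C) = C
g(27 + K) - 1*13788 = (27 - 2) - 1*13788 = 25 - 13788 = -13763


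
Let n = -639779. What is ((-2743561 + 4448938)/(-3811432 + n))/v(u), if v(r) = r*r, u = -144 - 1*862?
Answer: -568459/1501595258532 ≈ -3.7857e-7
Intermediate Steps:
u = -1006 (u = -144 - 862 = -1006)
v(r) = r²
((-2743561 + 4448938)/(-3811432 + n))/v(u) = ((-2743561 + 4448938)/(-3811432 - 639779))/((-1006)²) = (1705377/(-4451211))/1012036 = (1705377*(-1/4451211))*(1/1012036) = -568459/1483737*1/1012036 = -568459/1501595258532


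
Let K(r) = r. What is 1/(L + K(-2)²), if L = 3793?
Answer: 1/3797 ≈ 0.00026337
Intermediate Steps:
1/(L + K(-2)²) = 1/(3793 + (-2)²) = 1/(3793 + 4) = 1/3797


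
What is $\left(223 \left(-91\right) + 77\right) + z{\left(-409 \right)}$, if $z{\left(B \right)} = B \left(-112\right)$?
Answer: $25592$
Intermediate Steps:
$z{\left(B \right)} = - 112 B$
$\left(223 \left(-91\right) + 77\right) + z{\left(-409 \right)} = \left(223 \left(-91\right) + 77\right) - -45808 = \left(-20293 + 77\right) + 45808 = -20216 + 45808 = 25592$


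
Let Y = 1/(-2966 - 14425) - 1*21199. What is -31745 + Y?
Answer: -920749105/17391 ≈ -52944.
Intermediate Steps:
Y = -368671810/17391 (Y = 1/(-17391) - 21199 = -1/17391 - 21199 = -368671810/17391 ≈ -21199.)
-31745 + Y = -31745 - 368671810/17391 = -920749105/17391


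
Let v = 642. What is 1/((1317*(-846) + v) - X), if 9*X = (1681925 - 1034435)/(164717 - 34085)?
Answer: -195948/218196043835 ≈ -8.9804e-7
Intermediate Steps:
X = 107915/195948 (X = ((1681925 - 1034435)/(164717 - 34085))/9 = (647490/130632)/9 = (647490*(1/130632))/9 = (⅑)*(107915/21772) = 107915/195948 ≈ 0.55073)
1/((1317*(-846) + v) - X) = 1/((1317*(-846) + 642) - 1*107915/195948) = 1/((-1114182 + 642) - 107915/195948) = 1/(-1113540 - 107915/195948) = 1/(-218196043835/195948) = -195948/218196043835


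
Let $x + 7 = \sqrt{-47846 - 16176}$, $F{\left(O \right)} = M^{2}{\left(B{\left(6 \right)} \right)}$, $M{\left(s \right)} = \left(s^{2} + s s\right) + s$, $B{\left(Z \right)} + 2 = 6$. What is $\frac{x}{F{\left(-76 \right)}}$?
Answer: $- \frac{7}{1296} + \frac{i \sqrt{64022}}{1296} \approx -0.0054012 + 0.19524 i$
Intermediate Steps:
$B{\left(Z \right)} = 4$ ($B{\left(Z \right)} = -2 + 6 = 4$)
$M{\left(s \right)} = s + 2 s^{2}$ ($M{\left(s \right)} = \left(s^{2} + s^{2}\right) + s = 2 s^{2} + s = s + 2 s^{2}$)
$F{\left(O \right)} = 1296$ ($F{\left(O \right)} = \left(4 \left(1 + 2 \cdot 4\right)\right)^{2} = \left(4 \left(1 + 8\right)\right)^{2} = \left(4 \cdot 9\right)^{2} = 36^{2} = 1296$)
$x = -7 + i \sqrt{64022}$ ($x = -7 + \sqrt{-47846 - 16176} = -7 + \sqrt{-64022} = -7 + i \sqrt{64022} \approx -7.0 + 253.03 i$)
$\frac{x}{F{\left(-76 \right)}} = \frac{-7 + i \sqrt{64022}}{1296} = \left(-7 + i \sqrt{64022}\right) \frac{1}{1296} = - \frac{7}{1296} + \frac{i \sqrt{64022}}{1296}$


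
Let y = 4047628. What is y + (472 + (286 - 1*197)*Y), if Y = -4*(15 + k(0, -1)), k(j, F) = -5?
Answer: 4044540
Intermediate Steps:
Y = -40 (Y = -4*(15 - 5) = -4*10 = -40)
y + (472 + (286 - 1*197)*Y) = 4047628 + (472 + (286 - 1*197)*(-40)) = 4047628 + (472 + (286 - 197)*(-40)) = 4047628 + (472 + 89*(-40)) = 4047628 + (472 - 3560) = 4047628 - 3088 = 4044540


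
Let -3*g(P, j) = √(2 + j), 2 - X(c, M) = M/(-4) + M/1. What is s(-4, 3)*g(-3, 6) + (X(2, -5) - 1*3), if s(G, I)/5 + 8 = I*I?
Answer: 11/4 - 10*√2/3 ≈ -1.9640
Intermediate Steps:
s(G, I) = -40 + 5*I² (s(G, I) = -40 + 5*(I*I) = -40 + 5*I²)
X(c, M) = 2 - 3*M/4 (X(c, M) = 2 - (M/(-4) + M/1) = 2 - (M*(-¼) + M*1) = 2 - (-M/4 + M) = 2 - 3*M/4)
g(P, j) = -√(2 + j)/3
s(-4, 3)*g(-3, 6) + (X(2, -5) - 1*3) = (-40 + 5*3²)*(-√(2 + 6)/3) + ((2 - ¾*(-5)) - 1*3) = (-40 + 5*9)*(-2*√2/3) + ((2 + 15/4) - 3) = (-40 + 45)*(-2*√2/3) + (23/4 - 3) = 5*(-2*√2/3) + 11/4 = -10*√2/3 + 11/4 = 11/4 - 10*√2/3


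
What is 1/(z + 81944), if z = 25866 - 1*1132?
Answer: 1/106678 ≈ 9.3740e-6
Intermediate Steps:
z = 24734 (z = 25866 - 1132 = 24734)
1/(z + 81944) = 1/(24734 + 81944) = 1/106678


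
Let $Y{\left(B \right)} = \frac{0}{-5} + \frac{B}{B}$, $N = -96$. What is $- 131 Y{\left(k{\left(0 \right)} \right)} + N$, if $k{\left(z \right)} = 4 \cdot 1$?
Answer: $-227$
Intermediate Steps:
$k{\left(z \right)} = 4$
$Y{\left(B \right)} = 1$ ($Y{\left(B \right)} = 0 \left(- \frac{1}{5}\right) + 1 = 0 + 1 = 1$)
$- 131 Y{\left(k{\left(0 \right)} \right)} + N = \left(-131\right) 1 - 96 = -131 - 96 = -227$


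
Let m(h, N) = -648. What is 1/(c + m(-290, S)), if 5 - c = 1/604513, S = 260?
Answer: -604513/388701860 ≈ -0.0015552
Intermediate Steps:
c = 3022564/604513 (c = 5 - 1/604513 = 3022564/604513 ≈ 5.0000)
1/(c + m(-290, S)) = 1/(3022564/604513 - 648) = 1/(-388701860/604513) = -604513/388701860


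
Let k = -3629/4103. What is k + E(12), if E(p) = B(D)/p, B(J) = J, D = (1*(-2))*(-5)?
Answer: -1259/24618 ≈ -0.051141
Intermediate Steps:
D = 10 (D = -2*(-5) = 10)
k = -3629/4103 (k = -3629*1/4103 = -3629/4103 ≈ -0.88447)
E(p) = 10/p
k + E(12) = -3629/4103 + 10/12 = -3629/4103 + 10*(1/12) = -3629/4103 + ⅚ = -1259/24618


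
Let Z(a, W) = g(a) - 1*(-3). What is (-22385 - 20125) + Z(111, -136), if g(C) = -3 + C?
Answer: -42399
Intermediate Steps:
Z(a, W) = a (Z(a, W) = (-3 + a) - 1*(-3) = (-3 + a) + 3 = a)
(-22385 - 20125) + Z(111, -136) = (-22385 - 20125) + 111 = -42510 + 111 = -42399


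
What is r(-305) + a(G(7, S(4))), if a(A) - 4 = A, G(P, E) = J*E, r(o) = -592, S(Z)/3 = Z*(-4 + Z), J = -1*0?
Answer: -588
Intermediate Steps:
J = 0
S(Z) = 3*Z*(-4 + Z) (S(Z) = 3*(Z*(-4 + Z)) = 3*Z*(-4 + Z))
G(P, E) = 0 (G(P, E) = 0*E = 0)
a(A) = 4 + A
r(-305) + a(G(7, S(4))) = -592 + (4 + 0) = -592 + 4 = -588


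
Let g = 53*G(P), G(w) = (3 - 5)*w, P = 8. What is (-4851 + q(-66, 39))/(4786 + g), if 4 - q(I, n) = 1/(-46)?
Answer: -222961/181148 ≈ -1.2308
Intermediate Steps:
G(w) = -2*w
q(I, n) = 185/46 (q(I, n) = 4 - 1/(-46) = 4 - 1*(-1/46) = 4 + 1/46 = 185/46)
g = -848 (g = 53*(-2*8) = 53*(-16) = -848)
(-4851 + q(-66, 39))/(4786 + g) = (-4851 + 185/46)/(4786 - 848) = -222961/46/3938 = -222961/46*1/3938 = -222961/181148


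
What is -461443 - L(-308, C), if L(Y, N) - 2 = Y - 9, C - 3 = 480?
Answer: -461128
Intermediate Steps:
C = 483 (C = 3 + 480 = 483)
L(Y, N) = -7 + Y (L(Y, N) = 2 + (Y - 9) = 2 + (-9 + Y) = -7 + Y)
-461443 - L(-308, C) = -461443 - (-7 - 308) = -461443 - 1*(-315) = -461443 + 315 = -461128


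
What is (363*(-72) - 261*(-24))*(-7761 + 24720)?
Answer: -337009248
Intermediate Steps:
(363*(-72) - 261*(-24))*(-7761 + 24720) = (-26136 + 6264)*16959 = -19872*16959 = -337009248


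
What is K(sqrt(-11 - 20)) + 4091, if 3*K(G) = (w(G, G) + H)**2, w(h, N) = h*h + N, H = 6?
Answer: 4289 - 50*I*sqrt(31)/3 ≈ 4289.0 - 92.796*I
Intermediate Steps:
w(h, N) = N + h**2 (w(h, N) = h**2 + N = N + h**2)
K(G) = (6 + G + G**2)**2/3 (K(G) = ((G + G**2) + 6)**2/3 = (6 + G + G**2)**2/3)
K(sqrt(-11 - 20)) + 4091 = (6 + sqrt(-11 - 20) + (sqrt(-11 - 20))**2)**2/3 + 4091 = (6 + sqrt(-31) + (sqrt(-31))**2)**2/3 + 4091 = (6 + I*sqrt(31) + (I*sqrt(31))**2)**2/3 + 4091 = (6 + I*sqrt(31) - 31)**2/3 + 4091 = (-25 + I*sqrt(31))**2/3 + 4091 = 4091 + (-25 + I*sqrt(31))**2/3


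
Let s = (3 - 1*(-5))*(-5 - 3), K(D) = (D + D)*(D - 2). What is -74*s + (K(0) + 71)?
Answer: 4807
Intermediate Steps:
K(D) = 2*D*(-2 + D) (K(D) = (2*D)*(-2 + D) = 2*D*(-2 + D))
s = -64 (s = (3 + 5)*(-8) = 8*(-8) = -64)
-74*s + (K(0) + 71) = -74*(-64) + (2*0*(-2 + 0) + 71) = 4736 + (2*0*(-2) + 71) = 4736 + (0 + 71) = 4736 + 71 = 4807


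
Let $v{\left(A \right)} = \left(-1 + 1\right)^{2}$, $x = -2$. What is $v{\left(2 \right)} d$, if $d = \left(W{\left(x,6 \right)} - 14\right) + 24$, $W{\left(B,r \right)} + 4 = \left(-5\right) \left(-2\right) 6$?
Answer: $0$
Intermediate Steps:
$v{\left(A \right)} = 0$ ($v{\left(A \right)} = 0^{2} = 0$)
$W{\left(B,r \right)} = 56$ ($W{\left(B,r \right)} = -4 + \left(-5\right) \left(-2\right) 6 = -4 + 10 \cdot 6 = -4 + 60 = 56$)
$d = 66$ ($d = \left(56 - 14\right) + 24 = 42 + 24 = 66$)
$v{\left(2 \right)} d = 0 \cdot 66 = 0$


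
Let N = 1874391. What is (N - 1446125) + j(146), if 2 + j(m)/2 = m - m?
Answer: 428262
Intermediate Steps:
j(m) = -4 (j(m) = -4 + 2*(m - m) = -4 + 2*0 = -4 + 0 = -4)
(N - 1446125) + j(146) = (1874391 - 1446125) - 4 = 428266 - 4 = 428262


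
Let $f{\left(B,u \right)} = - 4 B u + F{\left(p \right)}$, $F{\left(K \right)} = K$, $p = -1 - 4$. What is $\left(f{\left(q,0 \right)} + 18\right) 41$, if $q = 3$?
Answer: $533$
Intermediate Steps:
$p = -5$
$f{\left(B,u \right)} = -5 - 4 B u$ ($f{\left(B,u \right)} = - 4 B u - 5 = -5 - 4 B u$)
$\left(f{\left(q,0 \right)} + 18\right) 41 = \left(\left(-5 - 12 \cdot 0\right) + 18\right) 41 = \left(\left(-5 + 0\right) + 18\right) 41 = \left(-5 + 18\right) 41 = 13 \cdot 41 = 533$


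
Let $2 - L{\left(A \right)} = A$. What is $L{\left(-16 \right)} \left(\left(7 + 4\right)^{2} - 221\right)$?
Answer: $-1800$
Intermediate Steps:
$L{\left(A \right)} = 2 - A$
$L{\left(-16 \right)} \left(\left(7 + 4\right)^{2} - 221\right) = \left(2 - -16\right) \left(\left(7 + 4\right)^{2} - 221\right) = \left(2 + 16\right) \left(11^{2} - 221\right) = 18 \left(121 - 221\right) = 18 \left(-100\right) = -1800$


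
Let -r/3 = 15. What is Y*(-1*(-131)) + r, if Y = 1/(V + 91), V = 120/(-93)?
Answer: -121084/2781 ≈ -43.540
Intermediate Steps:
r = -45 (r = -3*15 = -45)
V = -40/31 (V = 120*(-1/93) = -40/31 ≈ -1.2903)
Y = 31/2781 (Y = 1/(-40/31 + 91) = 1/(2781/31) = 31/2781 ≈ 0.011147)
Y*(-1*(-131)) + r = 31*(-1*(-131))/2781 - 45 = (31/2781)*131 - 45 = 4061/2781 - 45 = -121084/2781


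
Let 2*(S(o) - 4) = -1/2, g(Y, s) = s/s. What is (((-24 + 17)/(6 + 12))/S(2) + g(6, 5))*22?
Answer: 2662/135 ≈ 19.719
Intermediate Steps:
g(Y, s) = 1
S(o) = 15/4 (S(o) = 4 + (-1/2)/2 = 4 + (-1*1/2)/2 = 4 + (1/2)*(-1/2) = 4 - 1/4 = 15/4)
(((-24 + 17)/(6 + 12))/S(2) + g(6, 5))*22 = (((-24 + 17)/(6 + 12))/(15/4) + 1)*22 = (-7/18*(4/15) + 1)*22 = (-7*1/18*(4/15) + 1)*22 = (-7/18*4/15 + 1)*22 = (-14/135 + 1)*22 = (121/135)*22 = 2662/135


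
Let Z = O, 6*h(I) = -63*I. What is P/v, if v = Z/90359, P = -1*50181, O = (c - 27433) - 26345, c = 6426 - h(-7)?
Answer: 3022869986/31617 ≈ 95609.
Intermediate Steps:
h(I) = -21*I/2 (h(I) = (-63*I)/6 = -21*I/2)
c = 12705/2 (c = 6426 - (-21)*(-7)/2 = 6426 - 1*147/2 = 6426 - 147/2 = 12705/2 ≈ 6352.5)
O = -94851/2 (O = (12705/2 - 27433) - 26345 = -42161/2 - 26345 = -94851/2 ≈ -47426.)
Z = -94851/2 ≈ -47426.
P = -50181
v = -94851/180718 (v = -94851/2/90359 = -94851/2*1/90359 = -94851/180718 ≈ -0.52486)
P/v = -50181/(-94851/180718) = -50181*(-180718/94851) = 3022869986/31617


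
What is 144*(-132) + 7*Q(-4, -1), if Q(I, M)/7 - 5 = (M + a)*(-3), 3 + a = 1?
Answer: -18322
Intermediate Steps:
a = -2 (a = -3 + 1 = -2)
Q(I, M) = 77 - 21*M (Q(I, M) = 35 + 7*((M - 2)*(-3)) = 35 + 7*((-2 + M)*(-3)) = 35 + 7*(6 - 3*M) = 35 + (42 - 21*M) = 77 - 21*M)
144*(-132) + 7*Q(-4, -1) = 144*(-132) + 7*(77 - 21*(-1)) = -19008 + 7*(77 + 21) = -19008 + 7*98 = -19008 + 686 = -18322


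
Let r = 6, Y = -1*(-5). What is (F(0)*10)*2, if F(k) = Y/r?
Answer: 50/3 ≈ 16.667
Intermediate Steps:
Y = 5
F(k) = ⅚ (F(k) = 5/6 = 5*(⅙) = ⅚)
(F(0)*10)*2 = ((⅚)*10)*2 = (25/3)*2 = 50/3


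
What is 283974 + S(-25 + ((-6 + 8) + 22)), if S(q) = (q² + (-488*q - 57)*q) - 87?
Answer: 283457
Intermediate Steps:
S(q) = -87 + q² + q*(-57 - 488*q) (S(q) = (q² + (-57 - 488*q)*q) - 87 = (q² + q*(-57 - 488*q)) - 87 = -87 + q² + q*(-57 - 488*q))
283974 + S(-25 + ((-6 + 8) + 22)) = 283974 + (-87 - 487*(-25 + ((-6 + 8) + 22))² - 57*(-25 + ((-6 + 8) + 22))) = 283974 + (-87 - 487*(-25 + (2 + 22))² - 57*(-25 + (2 + 22))) = 283974 + (-87 - 487*(-25 + 24)² - 57*(-25 + 24)) = 283974 + (-87 - 487*(-1)² - 57*(-1)) = 283974 + (-87 - 487*1 + 57) = 283974 + (-87 - 487 + 57) = 283974 - 517 = 283457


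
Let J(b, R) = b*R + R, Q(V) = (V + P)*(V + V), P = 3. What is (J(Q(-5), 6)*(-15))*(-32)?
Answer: 60480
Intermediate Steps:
Q(V) = 2*V*(3 + V) (Q(V) = (V + 3)*(V + V) = (3 + V)*(2*V) = 2*V*(3 + V))
J(b, R) = R + R*b (J(b, R) = R*b + R = R + R*b)
(J(Q(-5), 6)*(-15))*(-32) = ((6*(1 + 2*(-5)*(3 - 5)))*(-15))*(-32) = ((6*(1 + 2*(-5)*(-2)))*(-15))*(-32) = ((6*(1 + 20))*(-15))*(-32) = ((6*21)*(-15))*(-32) = (126*(-15))*(-32) = -1890*(-32) = 60480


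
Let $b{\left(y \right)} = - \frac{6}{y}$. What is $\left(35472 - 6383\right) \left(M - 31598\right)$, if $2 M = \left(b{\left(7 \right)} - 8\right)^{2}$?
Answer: $- \frac{44982647820}{49} \approx -9.1801 \cdot 10^{8}$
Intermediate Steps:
$M = \frac{1922}{49}$ ($M = \frac{\left(- \frac{6}{7} - 8\right)^{2}}{2} = \frac{\left(- \frac{62}{7}\right)^{2}}{2} = \frac{1}{2} \cdot \frac{3844}{49} = \frac{1922}{49} \approx 39.224$)
$\left(35472 - 6383\right) \left(M - 31598\right) = \left(35472 - 6383\right) \left(\frac{1922}{49} - 31598\right) = 29089 \left(- \frac{1546380}{49}\right) = - \frac{44982647820}{49}$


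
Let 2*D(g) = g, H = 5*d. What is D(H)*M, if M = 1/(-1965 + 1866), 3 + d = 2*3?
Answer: -5/66 ≈ -0.075758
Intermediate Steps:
d = 3 (d = -3 + 2*3 = -3 + 6 = 3)
H = 15 (H = 5*3 = 15)
D(g) = g/2
M = -1/99 (M = 1/(-99) = -1/99 ≈ -0.010101)
D(H)*M = ((½)*15)*(-1/99) = (15/2)*(-1/99) = -5/66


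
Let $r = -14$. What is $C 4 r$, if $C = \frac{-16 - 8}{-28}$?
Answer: $-48$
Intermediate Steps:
$C = \frac{6}{7}$ ($C = \left(-24\right) \left(- \frac{1}{28}\right) = \frac{6}{7} \approx 0.85714$)
$C 4 r = \frac{6}{7} \cdot 4 \left(-14\right) = \frac{24}{7} \left(-14\right) = -48$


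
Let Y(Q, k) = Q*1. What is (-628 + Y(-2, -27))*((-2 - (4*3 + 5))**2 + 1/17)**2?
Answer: -23735277720/289 ≈ -8.2129e+7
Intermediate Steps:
Y(Q, k) = Q
(-628 + Y(-2, -27))*((-2 - (4*3 + 5))**2 + 1/17)**2 = (-628 - 2)*((-2 - (4*3 + 5))**2 + 1/17)**2 = -630*((-2 - (12 + 5))**2 + 1/17)**2 = -630*((-2 - 1*17)**2 + 1/17)**2 = -630*((-2 - 17)**2 + 1/17)**2 = -630*((-19)**2 + 1/17)**2 = -630*(361 + 1/17)**2 = -630*(6138/17)**2 = -630*37675044/289 = -23735277720/289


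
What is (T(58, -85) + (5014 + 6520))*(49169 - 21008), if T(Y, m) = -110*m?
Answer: 588114324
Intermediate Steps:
(T(58, -85) + (5014 + 6520))*(49169 - 21008) = (-110*(-85) + (5014 + 6520))*(49169 - 21008) = (9350 + 11534)*28161 = 20884*28161 = 588114324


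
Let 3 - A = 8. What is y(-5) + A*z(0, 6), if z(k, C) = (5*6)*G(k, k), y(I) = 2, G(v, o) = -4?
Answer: 602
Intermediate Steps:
A = -5 (A = 3 - 1*8 = 3 - 8 = -5)
z(k, C) = -120 (z(k, C) = (5*6)*(-4) = 30*(-4) = -120)
y(-5) + A*z(0, 6) = 2 - 5*(-120) = 2 + 600 = 602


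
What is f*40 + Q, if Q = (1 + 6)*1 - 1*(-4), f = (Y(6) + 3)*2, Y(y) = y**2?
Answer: 3131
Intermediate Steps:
f = 78 (f = (6**2 + 3)*2 = (36 + 3)*2 = 39*2 = 78)
Q = 11 (Q = 7*1 + 4 = 7 + 4 = 11)
f*40 + Q = 78*40 + 11 = 3120 + 11 = 3131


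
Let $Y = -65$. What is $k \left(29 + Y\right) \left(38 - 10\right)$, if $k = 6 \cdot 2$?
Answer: $-12096$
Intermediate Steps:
$k = 12$
$k \left(29 + Y\right) \left(38 - 10\right) = 12 \left(29 - 65\right) \left(38 - 10\right) = 12 \left(\left(-36\right) 28\right) = 12 \left(-1008\right) = -12096$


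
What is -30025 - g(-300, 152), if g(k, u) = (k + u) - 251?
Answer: -29626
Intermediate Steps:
g(k, u) = -251 + k + u
-30025 - g(-300, 152) = -30025 - (-251 - 300 + 152) = -30025 - 1*(-399) = -30025 + 399 = -29626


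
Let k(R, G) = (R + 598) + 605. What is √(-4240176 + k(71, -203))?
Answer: I*√4238902 ≈ 2058.9*I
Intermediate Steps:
k(R, G) = 1203 + R (k(R, G) = (598 + R) + 605 = 1203 + R)
√(-4240176 + k(71, -203)) = √(-4240176 + (1203 + 71)) = √(-4240176 + 1274) = √(-4238902) = I*√4238902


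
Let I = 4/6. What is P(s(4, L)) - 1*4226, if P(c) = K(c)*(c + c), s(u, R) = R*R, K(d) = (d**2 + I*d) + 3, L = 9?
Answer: 1067890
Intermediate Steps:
I = 2/3 (I = 4*(1/6) = 2/3 ≈ 0.66667)
K(d) = 3 + d**2 + 2*d/3 (K(d) = (d**2 + 2*d/3) + 3 = 3 + d**2 + 2*d/3)
s(u, R) = R**2
P(c) = 2*c*(3 + c**2 + 2*c/3) (P(c) = (3 + c**2 + 2*c/3)*(c + c) = (3 + c**2 + 2*c/3)*(2*c) = 2*c*(3 + c**2 + 2*c/3))
P(s(4, L)) - 1*4226 = (2/3)*9**2*(9 + 2*9**2 + 3*(9**2)**2) - 1*4226 = (2/3)*81*(9 + 2*81 + 3*81**2) - 4226 = (2/3)*81*(9 + 162 + 3*6561) - 4226 = (2/3)*81*(9 + 162 + 19683) - 4226 = (2/3)*81*19854 - 4226 = 1072116 - 4226 = 1067890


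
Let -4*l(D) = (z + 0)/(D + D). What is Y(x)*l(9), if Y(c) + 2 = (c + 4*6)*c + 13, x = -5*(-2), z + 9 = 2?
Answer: 273/8 ≈ 34.125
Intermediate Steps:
z = -7 (z = -9 + 2 = -7)
l(D) = 7/(8*D) (l(D) = -(-7 + 0)/(4*(D + D)) = -(-7)/(4*(2*D)) = -(-7)*1/(2*D)/4 = -(-7)/(8*D) = 7/(8*D))
x = 10
Y(c) = 11 + c*(24 + c) (Y(c) = -2 + ((c + 4*6)*c + 13) = -2 + ((c + 24)*c + 13) = -2 + ((24 + c)*c + 13) = -2 + (c*(24 + c) + 13) = -2 + (13 + c*(24 + c)) = 11 + c*(24 + c))
Y(x)*l(9) = (11 + 10² + 24*10)*((7/8)/9) = (11 + 100 + 240)*((7/8)*(⅑)) = 351*(7/72) = 273/8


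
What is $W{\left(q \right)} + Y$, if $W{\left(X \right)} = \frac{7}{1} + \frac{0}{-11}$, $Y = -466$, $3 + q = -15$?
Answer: $-459$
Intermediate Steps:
$q = -18$ ($q = -3 - 15 = -18$)
$W{\left(X \right)} = 7$ ($W{\left(X \right)} = 7 \cdot 1 + 0 \left(- \frac{1}{11}\right) = 7 + 0 = 7$)
$W{\left(q \right)} + Y = 7 - 466 = -459$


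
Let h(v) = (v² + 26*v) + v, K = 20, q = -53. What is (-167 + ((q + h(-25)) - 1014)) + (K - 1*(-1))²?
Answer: -843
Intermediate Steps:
h(v) = v² + 27*v
(-167 + ((q + h(-25)) - 1014)) + (K - 1*(-1))² = (-167 + ((-53 - 25*(27 - 25)) - 1014)) + (20 - 1*(-1))² = (-167 + ((-53 - 25*2) - 1014)) + (20 + 1)² = (-167 + ((-53 - 50) - 1014)) + 21² = (-167 + (-103 - 1014)) + 441 = (-167 - 1117) + 441 = -1284 + 441 = -843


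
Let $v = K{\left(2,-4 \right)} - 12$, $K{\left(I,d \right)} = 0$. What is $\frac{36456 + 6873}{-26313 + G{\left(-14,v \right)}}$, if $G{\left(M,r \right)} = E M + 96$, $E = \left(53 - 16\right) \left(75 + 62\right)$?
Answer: $- \frac{43329}{97183} \approx -0.44585$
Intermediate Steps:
$v = -12$ ($v = 0 - 12 = -12$)
$E = 5069$ ($E = 37 \cdot 137 = 5069$)
$G{\left(M,r \right)} = 96 + 5069 M$ ($G{\left(M,r \right)} = 5069 M + 96 = 96 + 5069 M$)
$\frac{36456 + 6873}{-26313 + G{\left(-14,v \right)}} = \frac{36456 + 6873}{-26313 + \left(96 + 5069 \left(-14\right)\right)} = \frac{43329}{-26313 + \left(96 - 70966\right)} = \frac{43329}{-26313 - 70870} = \frac{43329}{-97183} = 43329 \left(- \frac{1}{97183}\right) = - \frac{43329}{97183}$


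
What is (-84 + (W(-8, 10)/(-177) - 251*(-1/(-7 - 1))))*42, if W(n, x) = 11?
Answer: -1144213/236 ≈ -4848.4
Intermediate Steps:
(-84 + (W(-8, 10)/(-177) - 251*(-1/(-7 - 1))))*42 = (-84 + (11/(-177) - 251*(-1/(-7 - 1))))*42 = (-84 + (11*(-1/177) - 251/((-8*(-1)))))*42 = (-84 + (-11/177 - 251/8))*42 = (-84 - 44515/1416)*42 = -163459/1416*42 = -1144213/236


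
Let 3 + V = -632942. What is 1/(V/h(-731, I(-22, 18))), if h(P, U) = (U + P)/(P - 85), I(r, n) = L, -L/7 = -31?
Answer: -257/258241560 ≈ -9.9519e-7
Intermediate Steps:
V = -632945 (V = -3 - 632942 = -632945)
L = 217 (L = -7*(-31) = 217)
I(r, n) = 217
h(P, U) = (P + U)/(-85 + P)
1/(V/h(-731, I(-22, 18))) = 1/(-632945*(-85 - 731)/(-731 + 217)) = 1/(-632945/(-514/(-816))) = 1/(-632945/((-1/816*(-514)))) = 1/(-632945/257/408) = 1/(-632945*408/257) = 1/(-258241560/257) = -257/258241560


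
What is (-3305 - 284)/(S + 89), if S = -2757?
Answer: 3589/2668 ≈ 1.3452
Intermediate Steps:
(-3305 - 284)/(S + 89) = (-3305 - 284)/(-2757 + 89) = -3589/(-2668) = -3589*(-1/2668) = 3589/2668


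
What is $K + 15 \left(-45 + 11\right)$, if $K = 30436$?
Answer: $29926$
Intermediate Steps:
$K + 15 \left(-45 + 11\right) = 30436 + 15 \left(-45 + 11\right) = 30436 + 15 \left(-34\right) = 30436 - 510 = 29926$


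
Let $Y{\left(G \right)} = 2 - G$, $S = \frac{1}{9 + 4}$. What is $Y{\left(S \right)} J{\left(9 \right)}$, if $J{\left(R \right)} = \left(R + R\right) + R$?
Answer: $\frac{675}{13} \approx 51.923$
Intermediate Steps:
$S = \frac{1}{13} \approx 0.076923$
$J{\left(R \right)} = 3 R$ ($J{\left(R \right)} = 2 R + R = 3 R$)
$Y{\left(S \right)} J{\left(9 \right)} = \left(2 - \frac{1}{13}\right) 3 \cdot 9 = \left(2 - \frac{1}{13}\right) 27 = \frac{25}{13} \cdot 27 = \frac{675}{13}$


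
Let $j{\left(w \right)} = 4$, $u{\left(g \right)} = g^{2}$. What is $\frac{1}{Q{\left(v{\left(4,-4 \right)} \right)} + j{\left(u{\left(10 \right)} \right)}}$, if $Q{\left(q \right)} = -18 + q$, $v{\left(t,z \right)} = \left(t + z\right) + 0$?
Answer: $- \frac{1}{14} \approx -0.071429$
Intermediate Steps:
$v{\left(t,z \right)} = t + z$
$\frac{1}{Q{\left(v{\left(4,-4 \right)} \right)} + j{\left(u{\left(10 \right)} \right)}} = \frac{1}{\left(-18 + \left(4 - 4\right)\right) + 4} = \frac{1}{\left(-18 + 0\right) + 4} = \frac{1}{-18 + 4} = \frac{1}{-14} = - \frac{1}{14}$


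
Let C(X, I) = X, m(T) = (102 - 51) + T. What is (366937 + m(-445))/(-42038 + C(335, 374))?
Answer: -122181/13901 ≈ -8.7894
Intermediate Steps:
m(T) = 51 + T
(366937 + m(-445))/(-42038 + C(335, 374)) = (366937 + (51 - 445))/(-42038 + 335) = (366937 - 394)/(-41703) = 366543*(-1/41703) = -122181/13901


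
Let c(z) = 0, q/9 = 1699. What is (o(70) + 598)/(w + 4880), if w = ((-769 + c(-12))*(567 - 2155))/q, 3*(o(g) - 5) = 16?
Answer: 9302025/75841252 ≈ 0.12265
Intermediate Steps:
q = 15291 (q = 9*1699 = 15291)
o(g) = 31/3 (o(g) = 5 + (⅓)*16 = 5 + 16/3 = 31/3)
w = 1221172/15291 (w = ((-769 + 0)*(567 - 2155))/15291 = -769*(-1588)*(1/15291) = 1221172*(1/15291) = 1221172/15291 ≈ 79.862)
(o(70) + 598)/(w + 4880) = (31/3 + 598)/(1221172/15291 + 4880) = 1825/(3*(75841252/15291)) = (1825/3)*(15291/75841252) = 9302025/75841252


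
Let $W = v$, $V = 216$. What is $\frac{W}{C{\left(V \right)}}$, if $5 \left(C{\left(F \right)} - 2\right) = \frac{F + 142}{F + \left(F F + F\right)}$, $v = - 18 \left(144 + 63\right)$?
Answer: $- \frac{438624720}{235619} \approx -1861.6$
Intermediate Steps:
$v = -3726$ ($v = \left(-18\right) 207 = -3726$)
$C{\left(F \right)} = 2 + \frac{142 + F}{5 \left(F^{2} + 2 F\right)}$ ($C{\left(F \right)} = 2 + \frac{\left(F + 142\right) \frac{1}{F + \left(F F + F\right)}}{5} = 2 + \frac{\left(142 + F\right) \frac{1}{F + \left(F^{2} + F\right)}}{5} = 2 + \frac{\left(142 + F\right) \frac{1}{F + \left(F + F^{2}\right)}}{5} = 2 + \frac{\left(142 + F\right) \frac{1}{F^{2} + 2 F}}{5} = 2 + \frac{\frac{1}{F^{2} + 2 F} \left(142 + F\right)}{5} = 2 + \frac{142 + F}{5 \left(F^{2} + 2 F\right)}$)
$W = -3726$
$\frac{W}{C{\left(V \right)}} = - \frac{3726}{\frac{1}{5} \cdot \frac{1}{216} \frac{1}{2 + 216} \left(142 + 10 \cdot 216^{2} + 21 \cdot 216\right)} = - \frac{3726}{\frac{1}{5} \cdot \frac{1}{216} \cdot \frac{1}{218} \left(142 + 10 \cdot 46656 + 4536\right)} = - \frac{3726}{\frac{1}{5} \cdot \frac{1}{216} \cdot \frac{1}{218} \left(142 + 466560 + 4536\right)} = - \frac{3726}{\frac{1}{5} \cdot \frac{1}{216} \cdot \frac{1}{218} \cdot 471238} = - \frac{3726}{\frac{235619}{117720}} = \left(-3726\right) \frac{117720}{235619} = - \frac{438624720}{235619}$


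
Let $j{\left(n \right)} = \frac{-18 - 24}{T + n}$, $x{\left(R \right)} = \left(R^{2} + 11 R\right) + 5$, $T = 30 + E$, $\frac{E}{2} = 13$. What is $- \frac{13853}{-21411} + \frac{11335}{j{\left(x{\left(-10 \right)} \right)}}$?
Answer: $- \frac{4125598703}{299754} \approx -13763.0$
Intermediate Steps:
$E = 26$ ($E = 2 \cdot 13 = 26$)
$T = 56$ ($T = 30 + 26 = 56$)
$x{\left(R \right)} = 5 + R^{2} + 11 R$
$j{\left(n \right)} = - \frac{42}{56 + n}$ ($j{\left(n \right)} = \frac{-18 - 24}{56 + n} = - \frac{42}{56 + n}$)
$- \frac{13853}{-21411} + \frac{11335}{j{\left(x{\left(-10 \right)} \right)}} = - \frac{13853}{-21411} + \frac{11335}{\left(-42\right) \frac{1}{56 + \left(5 + \left(-10\right)^{2} + 11 \left(-10\right)\right)}} = \left(-13853\right) \left(- \frac{1}{21411}\right) + \frac{11335}{\left(-42\right) \frac{1}{56 + \left(5 + 100 - 110\right)}} = \frac{13853}{21411} + \frac{11335}{\left(-42\right) \frac{1}{56 - 5}} = \frac{13853}{21411} + \frac{11335}{\left(-42\right) \frac{1}{51}} = \frac{13853}{21411} + \frac{11335}{- \frac{14}{17}} = \frac{13853}{21411} + 11335 \left(- \frac{17}{14}\right) = \frac{13853}{21411} - \frac{192695}{14} = - \frac{4125598703}{299754}$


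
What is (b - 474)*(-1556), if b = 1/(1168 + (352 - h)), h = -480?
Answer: 368771611/500 ≈ 7.3754e+5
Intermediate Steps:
b = 1/2000 (b = 1/(1168 + (352 - 1*(-480))) = 1/(1168 + (352 + 480)) = 1/(1168 + 832) = 1/2000 ≈ 0.00050000)
(b - 474)*(-1556) = (1/2000 - 474)*(-1556) = -947999/2000*(-1556) = 368771611/500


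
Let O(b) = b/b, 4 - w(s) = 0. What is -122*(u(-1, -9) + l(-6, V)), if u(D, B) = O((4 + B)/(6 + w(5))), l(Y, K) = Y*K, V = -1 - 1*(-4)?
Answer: 2074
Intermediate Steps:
V = 3 (V = -1 + 4 = 3)
w(s) = 4 (w(s) = 4 - 1*0 = 4 + 0 = 4)
l(Y, K) = K*Y
O(b) = 1
u(D, B) = 1
-122*(u(-1, -9) + l(-6, V)) = -122*(1 + 3*(-6)) = -122*(1 - 18) = -122*(-17) = 2074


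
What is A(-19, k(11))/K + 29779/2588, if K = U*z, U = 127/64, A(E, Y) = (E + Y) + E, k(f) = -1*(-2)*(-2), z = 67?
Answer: 246432967/22021292 ≈ 11.191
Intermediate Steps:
k(f) = -4 (k(f) = 2*(-2) = -4)
A(E, Y) = Y + 2*E
U = 127/64 (U = 127*(1/64) = 127/64 ≈ 1.9844)
K = 8509/64 (K = (127/64)*67 = 8509/64 ≈ 132.95)
A(-19, k(11))/K + 29779/2588 = (-4 + 2*(-19))/(8509/64) + 29779/2588 = (-4 - 38)*(64/8509) + 29779*(1/2588) = -42*64/8509 + 29779/2588 = -2688/8509 + 29779/2588 = 246432967/22021292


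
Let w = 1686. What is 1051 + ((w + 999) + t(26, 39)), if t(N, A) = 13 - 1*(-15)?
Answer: 3764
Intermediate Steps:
t(N, A) = 28 (t(N, A) = 13 + 15 = 28)
1051 + ((w + 999) + t(26, 39)) = 1051 + ((1686 + 999) + 28) = 1051 + (2685 + 28) = 1051 + 2713 = 3764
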